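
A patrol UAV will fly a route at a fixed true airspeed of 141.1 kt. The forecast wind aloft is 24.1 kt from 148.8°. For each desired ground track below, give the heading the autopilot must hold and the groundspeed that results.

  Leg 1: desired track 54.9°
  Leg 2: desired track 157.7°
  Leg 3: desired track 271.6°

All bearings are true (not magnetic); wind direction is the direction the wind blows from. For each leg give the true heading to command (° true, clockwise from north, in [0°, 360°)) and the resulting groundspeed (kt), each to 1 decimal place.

Leg 1: heading=64.7°, groundspeed=140.7 kt
Leg 2: heading=156.2°, groundspeed=117.2 kt
Leg 3: heading=263.3°, groundspeed=152.7 kt

Leg 1: desired track 54.9°; wind correction +9.8° → command heading 64.7°, groundspeed 140.7 kt
Leg 2: desired track 157.7°; wind correction -1.5° → command heading 156.2°, groundspeed 117.2 kt
Leg 3: desired track 271.6°; wind correction -8.3° → command heading 263.3°, groundspeed 152.7 kt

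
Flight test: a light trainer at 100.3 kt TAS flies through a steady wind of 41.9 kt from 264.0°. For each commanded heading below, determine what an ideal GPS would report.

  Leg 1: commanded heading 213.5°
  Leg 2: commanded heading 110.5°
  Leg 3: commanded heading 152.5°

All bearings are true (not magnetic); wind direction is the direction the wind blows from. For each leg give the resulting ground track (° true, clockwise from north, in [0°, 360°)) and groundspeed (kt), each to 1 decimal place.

Leg 1: heading 213.5°; drift -23.7° → track 189.8°, groundspeed 80.4 kt
Leg 2: heading 110.5°; drift -7.7° → track 102.8°, groundspeed 139.1 kt
Leg 3: heading 152.5°; drift -18.6° → track 133.9°, groundspeed 122.0 kt

Leg 1: track=189.8°, groundspeed=80.4 kt
Leg 2: track=102.8°, groundspeed=139.1 kt
Leg 3: track=133.9°, groundspeed=122.0 kt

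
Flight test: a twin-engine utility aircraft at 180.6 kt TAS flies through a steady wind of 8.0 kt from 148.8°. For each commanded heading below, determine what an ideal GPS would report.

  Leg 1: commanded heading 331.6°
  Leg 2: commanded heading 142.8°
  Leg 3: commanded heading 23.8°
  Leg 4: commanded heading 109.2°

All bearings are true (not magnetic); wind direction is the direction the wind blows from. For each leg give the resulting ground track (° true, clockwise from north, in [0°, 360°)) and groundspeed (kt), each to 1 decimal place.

Leg 1: track=331.5°, groundspeed=188.6 kt
Leg 2: track=142.5°, groundspeed=172.6 kt
Leg 3: track=21.8°, groundspeed=185.3 kt
Leg 4: track=107.5°, groundspeed=174.5 kt

Leg 1: heading 331.6°; drift -0.1° → track 331.5°, groundspeed 188.6 kt
Leg 2: heading 142.8°; drift -0.3° → track 142.5°, groundspeed 172.6 kt
Leg 3: heading 23.8°; drift -2.0° → track 21.8°, groundspeed 185.3 kt
Leg 4: heading 109.2°; drift -1.7° → track 107.5°, groundspeed 174.5 kt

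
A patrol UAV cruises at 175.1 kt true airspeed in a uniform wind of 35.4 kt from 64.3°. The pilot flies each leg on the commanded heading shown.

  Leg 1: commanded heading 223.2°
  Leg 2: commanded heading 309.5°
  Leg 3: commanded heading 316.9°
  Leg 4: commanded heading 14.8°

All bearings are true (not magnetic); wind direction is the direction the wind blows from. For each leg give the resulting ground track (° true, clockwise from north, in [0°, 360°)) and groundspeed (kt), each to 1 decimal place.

Leg 1: heading 223.2°; drift +3.5° → track 226.7°, groundspeed 208.5 kt
Leg 2: heading 309.5°; drift -9.6° → track 299.9°, groundspeed 192.6 kt
Leg 3: heading 316.9°; drift -10.3° → track 306.6°, groundspeed 188.7 kt
Leg 4: heading 14.8°; drift -10.0° → track 4.8°, groundspeed 154.5 kt

Leg 1: track=226.7°, groundspeed=208.5 kt
Leg 2: track=299.9°, groundspeed=192.6 kt
Leg 3: track=306.6°, groundspeed=188.7 kt
Leg 4: track=4.8°, groundspeed=154.5 kt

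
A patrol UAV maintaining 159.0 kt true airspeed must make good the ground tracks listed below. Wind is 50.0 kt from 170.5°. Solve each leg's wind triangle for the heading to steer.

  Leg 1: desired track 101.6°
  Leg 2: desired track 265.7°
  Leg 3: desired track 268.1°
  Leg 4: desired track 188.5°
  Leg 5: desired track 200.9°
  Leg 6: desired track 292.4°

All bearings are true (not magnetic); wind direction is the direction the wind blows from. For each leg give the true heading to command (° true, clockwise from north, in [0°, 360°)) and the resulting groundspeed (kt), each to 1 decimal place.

Leg 1: desired track 101.6°; wind correction +17.1° → command heading 118.7°, groundspeed 134.0 kt
Leg 2: desired track 265.7°; wind correction -18.3° → command heading 247.4°, groundspeed 155.5 kt
Leg 3: desired track 268.1°; wind correction -18.2° → command heading 249.9°, groundspeed 157.7 kt
Leg 4: desired track 188.5°; wind correction -5.6° → command heading 182.9°, groundspeed 110.7 kt
Leg 5: desired track 200.9°; wind correction -9.2° → command heading 191.7°, groundspeed 113.8 kt
Leg 6: desired track 292.4°; wind correction -15.5° → command heading 276.9°, groundspeed 179.7 kt

Leg 1: heading=118.7°, groundspeed=134.0 kt
Leg 2: heading=247.4°, groundspeed=155.5 kt
Leg 3: heading=249.9°, groundspeed=157.7 kt
Leg 4: heading=182.9°, groundspeed=110.7 kt
Leg 5: heading=191.7°, groundspeed=113.8 kt
Leg 6: heading=276.9°, groundspeed=179.7 kt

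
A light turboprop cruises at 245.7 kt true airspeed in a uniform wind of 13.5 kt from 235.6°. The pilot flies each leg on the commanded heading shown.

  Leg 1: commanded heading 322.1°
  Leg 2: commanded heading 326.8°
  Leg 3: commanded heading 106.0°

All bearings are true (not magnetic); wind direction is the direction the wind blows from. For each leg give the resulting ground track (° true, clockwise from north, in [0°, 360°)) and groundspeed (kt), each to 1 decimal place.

Leg 1: heading 322.1°; drift +3.1° → track 325.2°, groundspeed 245.2 kt
Leg 2: heading 326.8°; drift +3.1° → track 329.9°, groundspeed 246.4 kt
Leg 3: heading 106.0°; drift -2.3° → track 103.7°, groundspeed 254.5 kt

Leg 1: track=325.2°, groundspeed=245.2 kt
Leg 2: track=329.9°, groundspeed=246.4 kt
Leg 3: track=103.7°, groundspeed=254.5 kt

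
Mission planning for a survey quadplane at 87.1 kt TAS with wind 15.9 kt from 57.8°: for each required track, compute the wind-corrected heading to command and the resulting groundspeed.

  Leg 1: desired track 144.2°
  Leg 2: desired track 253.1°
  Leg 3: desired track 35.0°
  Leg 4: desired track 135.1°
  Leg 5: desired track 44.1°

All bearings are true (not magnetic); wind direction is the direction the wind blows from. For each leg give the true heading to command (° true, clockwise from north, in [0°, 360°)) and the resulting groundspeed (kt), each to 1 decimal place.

Leg 1: desired track 144.2°; wind correction -10.5° → command heading 133.7°, groundspeed 84.6 kt
Leg 2: desired track 253.1°; wind correction +2.8° → command heading 255.9°, groundspeed 102.3 kt
Leg 3: desired track 35.0°; wind correction +4.1° → command heading 39.1°, groundspeed 72.2 kt
Leg 4: desired track 135.1°; wind correction -10.3° → command heading 124.8°, groundspeed 82.2 kt
Leg 5: desired track 44.1°; wind correction +2.5° → command heading 46.6°, groundspeed 71.6 kt

Leg 1: heading=133.7°, groundspeed=84.6 kt
Leg 2: heading=255.9°, groundspeed=102.3 kt
Leg 3: heading=39.1°, groundspeed=72.2 kt
Leg 4: heading=124.8°, groundspeed=82.2 kt
Leg 5: heading=46.6°, groundspeed=71.6 kt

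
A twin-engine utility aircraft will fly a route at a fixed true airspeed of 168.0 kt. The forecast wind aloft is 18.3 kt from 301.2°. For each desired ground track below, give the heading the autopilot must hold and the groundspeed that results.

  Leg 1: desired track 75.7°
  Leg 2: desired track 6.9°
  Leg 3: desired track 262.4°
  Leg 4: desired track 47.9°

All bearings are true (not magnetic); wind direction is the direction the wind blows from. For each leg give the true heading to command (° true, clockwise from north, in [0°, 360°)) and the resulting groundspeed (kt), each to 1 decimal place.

Leg 1: heading=71.2°, groundspeed=180.3 kt
Leg 2: heading=1.2°, groundspeed=159.6 kt
Leg 3: heading=266.3°, groundspeed=153.3 kt
Leg 4: heading=41.9°, groundspeed=172.3 kt

Leg 1: desired track 75.7°; wind correction -4.5° → command heading 71.2°, groundspeed 180.3 kt
Leg 2: desired track 6.9°; wind correction -5.7° → command heading 1.2°, groundspeed 159.6 kt
Leg 3: desired track 262.4°; wind correction +3.9° → command heading 266.3°, groundspeed 153.3 kt
Leg 4: desired track 47.9°; wind correction -6.0° → command heading 41.9°, groundspeed 172.3 kt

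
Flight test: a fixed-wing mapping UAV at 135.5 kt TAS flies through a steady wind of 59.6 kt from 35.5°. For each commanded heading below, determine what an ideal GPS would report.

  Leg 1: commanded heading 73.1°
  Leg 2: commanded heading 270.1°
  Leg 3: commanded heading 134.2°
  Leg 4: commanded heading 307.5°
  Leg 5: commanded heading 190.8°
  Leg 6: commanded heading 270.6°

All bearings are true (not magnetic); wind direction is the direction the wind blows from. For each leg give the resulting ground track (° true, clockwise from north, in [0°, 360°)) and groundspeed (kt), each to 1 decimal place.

Leg 1: track=95.5°, groundspeed=95.5 kt
Leg 2: track=254.2°, groundspeed=176.8 kt
Leg 3: track=156.4°, groundspeed=156.1 kt
Leg 4: track=283.4°, groundspeed=146.1 kt
Leg 5: track=198.3°, groundspeed=191.3 kt
Leg 6: track=254.5°, groundspeed=176.5 kt

Leg 1: heading 73.1°; drift +22.4° → track 95.5°, groundspeed 95.5 kt
Leg 2: heading 270.1°; drift -15.9° → track 254.2°, groundspeed 176.8 kt
Leg 3: heading 134.2°; drift +22.2° → track 156.4°, groundspeed 156.1 kt
Leg 4: heading 307.5°; drift -24.1° → track 283.4°, groundspeed 146.1 kt
Leg 5: heading 190.8°; drift +7.5° → track 198.3°, groundspeed 191.3 kt
Leg 6: heading 270.6°; drift -16.1° → track 254.5°, groundspeed 176.5 kt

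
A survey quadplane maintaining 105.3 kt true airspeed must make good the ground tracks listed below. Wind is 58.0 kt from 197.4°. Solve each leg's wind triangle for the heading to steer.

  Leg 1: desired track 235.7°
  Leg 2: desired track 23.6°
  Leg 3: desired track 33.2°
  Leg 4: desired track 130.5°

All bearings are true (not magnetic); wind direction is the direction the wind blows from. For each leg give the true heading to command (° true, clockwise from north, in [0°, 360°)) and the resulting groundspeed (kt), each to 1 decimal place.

Leg 1: desired track 235.7°; wind correction -20.0° → command heading 215.7°, groundspeed 53.5 kt
Leg 2: desired track 23.6°; wind correction +3.4° → command heading 27.0°, groundspeed 162.8 kt
Leg 3: desired track 33.2°; wind correction +8.6° → command heading 41.8°, groundspeed 159.9 kt
Leg 4: desired track 130.5°; wind correction +30.4° → command heading 160.9°, groundspeed 68.0 kt

Leg 1: heading=215.7°, groundspeed=53.5 kt
Leg 2: heading=27.0°, groundspeed=162.8 kt
Leg 3: heading=41.8°, groundspeed=159.9 kt
Leg 4: heading=160.9°, groundspeed=68.0 kt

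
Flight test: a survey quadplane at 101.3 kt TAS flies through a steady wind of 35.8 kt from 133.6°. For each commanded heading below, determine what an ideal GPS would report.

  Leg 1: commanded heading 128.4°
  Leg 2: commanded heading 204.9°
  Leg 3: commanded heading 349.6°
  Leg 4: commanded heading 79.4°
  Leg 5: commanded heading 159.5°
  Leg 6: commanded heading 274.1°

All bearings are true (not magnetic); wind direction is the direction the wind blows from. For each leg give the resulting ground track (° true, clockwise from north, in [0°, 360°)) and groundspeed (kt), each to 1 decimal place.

Leg 1: track=125.6°, groundspeed=65.7 kt
Leg 2: track=225.6°, groundspeed=96.0 kt
Leg 3: track=340.4°, groundspeed=132.0 kt
Leg 4: track=59.5°, groundspeed=85.4 kt
Leg 5: track=172.3°, groundspeed=70.8 kt
Leg 6: track=284.1°, groundspeed=130.9 kt

Leg 1: heading 128.4°; drift -2.8° → track 125.6°, groundspeed 65.7 kt
Leg 2: heading 204.9°; drift +20.7° → track 225.6°, groundspeed 96.0 kt
Leg 3: heading 349.6°; drift -9.2° → track 340.4°, groundspeed 132.0 kt
Leg 4: heading 79.4°; drift -19.9° → track 59.5°, groundspeed 85.4 kt
Leg 5: heading 159.5°; drift +12.8° → track 172.3°, groundspeed 70.8 kt
Leg 6: heading 274.1°; drift +10.0° → track 284.1°, groundspeed 130.9 kt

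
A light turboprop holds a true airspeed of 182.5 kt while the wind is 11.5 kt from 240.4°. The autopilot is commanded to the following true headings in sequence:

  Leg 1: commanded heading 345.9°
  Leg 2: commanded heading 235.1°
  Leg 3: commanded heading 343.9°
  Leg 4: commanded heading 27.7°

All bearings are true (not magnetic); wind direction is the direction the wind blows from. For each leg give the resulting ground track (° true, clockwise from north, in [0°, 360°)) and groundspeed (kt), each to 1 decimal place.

Leg 1: heading 345.9°; drift +3.4° → track 349.3°, groundspeed 185.9 kt
Leg 2: heading 235.1°; drift -0.4° → track 234.7°, groundspeed 171.1 kt
Leg 3: heading 343.9°; drift +3.5° → track 347.4°, groundspeed 185.5 kt
Leg 4: heading 27.7°; drift +1.9° → track 29.6°, groundspeed 192.3 kt

Leg 1: track=349.3°, groundspeed=185.9 kt
Leg 2: track=234.7°, groundspeed=171.1 kt
Leg 3: track=347.4°, groundspeed=185.5 kt
Leg 4: track=29.6°, groundspeed=192.3 kt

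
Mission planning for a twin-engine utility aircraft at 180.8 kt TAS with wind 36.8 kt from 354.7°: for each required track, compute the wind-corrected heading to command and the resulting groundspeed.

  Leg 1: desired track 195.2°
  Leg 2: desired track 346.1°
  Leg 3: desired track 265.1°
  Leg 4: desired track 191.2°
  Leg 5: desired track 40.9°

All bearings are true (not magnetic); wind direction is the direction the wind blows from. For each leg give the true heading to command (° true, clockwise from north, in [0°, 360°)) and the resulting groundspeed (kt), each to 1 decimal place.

Leg 1: desired track 195.2°; wind correction +4.1° → command heading 199.3°, groundspeed 214.8 kt
Leg 2: desired track 346.1°; wind correction +1.7° → command heading 347.8°, groundspeed 144.3 kt
Leg 3: desired track 265.1°; wind correction +11.7° → command heading 276.8°, groundspeed 176.8 kt
Leg 4: desired track 191.2°; wind correction +3.3° → command heading 194.5°, groundspeed 215.8 kt
Leg 5: desired track 40.9°; wind correction -8.4° → command heading 32.5°, groundspeed 153.4 kt

Leg 1: heading=199.3°, groundspeed=214.8 kt
Leg 2: heading=347.8°, groundspeed=144.3 kt
Leg 3: heading=276.8°, groundspeed=176.8 kt
Leg 4: heading=194.5°, groundspeed=215.8 kt
Leg 5: heading=32.5°, groundspeed=153.4 kt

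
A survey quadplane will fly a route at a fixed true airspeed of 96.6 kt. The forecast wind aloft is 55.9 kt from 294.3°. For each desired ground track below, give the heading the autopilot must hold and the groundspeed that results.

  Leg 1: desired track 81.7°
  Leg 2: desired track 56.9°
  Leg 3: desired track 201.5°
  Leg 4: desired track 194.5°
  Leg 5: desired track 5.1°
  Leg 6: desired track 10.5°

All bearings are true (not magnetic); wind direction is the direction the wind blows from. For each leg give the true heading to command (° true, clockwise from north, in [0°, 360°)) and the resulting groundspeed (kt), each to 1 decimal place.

Leg 1: heading=63.5°, groundspeed=138.9 kt
Leg 2: heading=27.7°, groundspeed=114.5 kt
Leg 3: heading=236.8°, groundspeed=81.6 kt
Leg 4: heading=229.3°, groundspeed=88.9 kt
Leg 5: heading=332.0°, groundspeed=62.5 kt
Leg 6: heading=336.3°, groundspeed=66.6 kt

Leg 1: desired track 81.7°; wind correction -18.2° → command heading 63.5°, groundspeed 138.9 kt
Leg 2: desired track 56.9°; wind correction -29.2° → command heading 27.7°, groundspeed 114.5 kt
Leg 3: desired track 201.5°; wind correction +35.3° → command heading 236.8°, groundspeed 81.6 kt
Leg 4: desired track 194.5°; wind correction +34.8° → command heading 229.3°, groundspeed 88.9 kt
Leg 5: desired track 5.1°; wind correction -33.1° → command heading 332.0°, groundspeed 62.5 kt
Leg 6: desired track 10.5°; wind correction -34.2° → command heading 336.3°, groundspeed 66.6 kt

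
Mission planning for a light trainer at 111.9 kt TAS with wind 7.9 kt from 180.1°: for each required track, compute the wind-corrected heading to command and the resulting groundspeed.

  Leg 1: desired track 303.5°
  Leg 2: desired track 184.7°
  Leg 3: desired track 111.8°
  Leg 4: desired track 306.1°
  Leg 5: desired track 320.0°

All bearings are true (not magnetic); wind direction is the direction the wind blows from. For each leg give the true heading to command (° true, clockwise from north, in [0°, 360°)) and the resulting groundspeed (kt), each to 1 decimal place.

Leg 1: heading=300.1°, groundspeed=116.1 kt
Leg 2: heading=184.4°, groundspeed=104.0 kt
Leg 3: heading=115.6°, groundspeed=108.7 kt
Leg 4: heading=302.8°, groundspeed=116.4 kt
Leg 5: heading=317.4°, groundspeed=117.8 kt

Leg 1: desired track 303.5°; wind correction -3.4° → command heading 300.1°, groundspeed 116.1 kt
Leg 2: desired track 184.7°; wind correction -0.3° → command heading 184.4°, groundspeed 104.0 kt
Leg 3: desired track 111.8°; wind correction +3.8° → command heading 115.6°, groundspeed 108.7 kt
Leg 4: desired track 306.1°; wind correction -3.3° → command heading 302.8°, groundspeed 116.4 kt
Leg 5: desired track 320.0°; wind correction -2.6° → command heading 317.4°, groundspeed 117.8 kt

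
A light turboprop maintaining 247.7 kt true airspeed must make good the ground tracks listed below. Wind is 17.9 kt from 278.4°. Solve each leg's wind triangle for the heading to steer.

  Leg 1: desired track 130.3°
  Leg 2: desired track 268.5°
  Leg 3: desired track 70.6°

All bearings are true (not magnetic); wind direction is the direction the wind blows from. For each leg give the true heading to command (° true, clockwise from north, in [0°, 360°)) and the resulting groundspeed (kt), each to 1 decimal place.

Leg 1: heading=132.5°, groundspeed=262.7 kt
Leg 2: heading=269.2°, groundspeed=230.0 kt
Leg 3: heading=68.7°, groundspeed=263.4 kt

Leg 1: desired track 130.3°; wind correction +2.2° → command heading 132.5°, groundspeed 262.7 kt
Leg 2: desired track 268.5°; wind correction +0.7° → command heading 269.2°, groundspeed 230.0 kt
Leg 3: desired track 70.6°; wind correction -1.9° → command heading 68.7°, groundspeed 263.4 kt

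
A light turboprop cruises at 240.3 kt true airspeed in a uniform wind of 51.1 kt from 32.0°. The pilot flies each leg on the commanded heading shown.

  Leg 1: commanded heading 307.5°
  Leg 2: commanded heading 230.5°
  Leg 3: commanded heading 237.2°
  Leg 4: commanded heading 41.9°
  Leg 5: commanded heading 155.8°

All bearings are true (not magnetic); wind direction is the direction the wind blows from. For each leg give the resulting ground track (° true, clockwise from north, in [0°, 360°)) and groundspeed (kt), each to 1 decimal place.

Leg 1: heading 307.5°; drift -12.2° → track 295.3°, groundspeed 240.8 kt
Leg 2: heading 230.5°; drift -3.2° → track 227.3°, groundspeed 289.2 kt
Leg 3: heading 237.2°; drift -4.3° → track 232.9°, groundspeed 287.4 kt
Leg 4: heading 41.9°; drift +2.6° → track 44.5°, groundspeed 190.2 kt
Leg 5: heading 155.8°; drift +9.0° → track 164.8°, groundspeed 272.1 kt

Leg 1: track=295.3°, groundspeed=240.8 kt
Leg 2: track=227.3°, groundspeed=289.2 kt
Leg 3: track=232.9°, groundspeed=287.4 kt
Leg 4: track=44.5°, groundspeed=190.2 kt
Leg 5: track=164.8°, groundspeed=272.1 kt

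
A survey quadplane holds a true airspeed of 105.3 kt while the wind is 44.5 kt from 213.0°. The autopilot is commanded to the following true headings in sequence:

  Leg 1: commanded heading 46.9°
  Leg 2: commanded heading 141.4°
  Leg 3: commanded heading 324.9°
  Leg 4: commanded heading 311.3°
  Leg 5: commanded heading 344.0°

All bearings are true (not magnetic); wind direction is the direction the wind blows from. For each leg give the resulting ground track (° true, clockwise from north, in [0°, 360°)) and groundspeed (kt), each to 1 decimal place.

Leg 1: heading 46.9°; drift -4.1° → track 42.8°, groundspeed 148.9 kt
Leg 2: heading 141.4°; drift -24.8° → track 116.6°, groundspeed 100.5 kt
Leg 3: heading 324.9°; drift +18.7° → track 343.6°, groundspeed 128.7 kt
Leg 4: heading 311.3°; drift +21.5° → track 332.8°, groundspeed 120.1 kt
Leg 5: heading 344.0°; drift +14.0° → track 358.0°, groundspeed 138.6 kt

Leg 1: track=42.8°, groundspeed=148.9 kt
Leg 2: track=116.6°, groundspeed=100.5 kt
Leg 3: track=343.6°, groundspeed=128.7 kt
Leg 4: track=332.8°, groundspeed=120.1 kt
Leg 5: track=358.0°, groundspeed=138.6 kt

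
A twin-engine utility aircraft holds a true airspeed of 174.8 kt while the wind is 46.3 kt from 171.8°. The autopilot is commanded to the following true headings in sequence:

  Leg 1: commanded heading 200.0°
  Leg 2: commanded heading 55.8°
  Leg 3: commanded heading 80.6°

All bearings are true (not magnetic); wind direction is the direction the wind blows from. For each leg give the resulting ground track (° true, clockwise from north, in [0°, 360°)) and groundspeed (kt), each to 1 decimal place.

Leg 1: track=209.3°, groundspeed=135.8 kt
Leg 2: track=43.8°, groundspeed=199.5 kt
Leg 3: track=65.8°, groundspeed=181.8 kt

Leg 1: heading 200.0°; drift +9.3° → track 209.3°, groundspeed 135.8 kt
Leg 2: heading 55.8°; drift -12.0° → track 43.8°, groundspeed 199.5 kt
Leg 3: heading 80.6°; drift -14.8° → track 65.8°, groundspeed 181.8 kt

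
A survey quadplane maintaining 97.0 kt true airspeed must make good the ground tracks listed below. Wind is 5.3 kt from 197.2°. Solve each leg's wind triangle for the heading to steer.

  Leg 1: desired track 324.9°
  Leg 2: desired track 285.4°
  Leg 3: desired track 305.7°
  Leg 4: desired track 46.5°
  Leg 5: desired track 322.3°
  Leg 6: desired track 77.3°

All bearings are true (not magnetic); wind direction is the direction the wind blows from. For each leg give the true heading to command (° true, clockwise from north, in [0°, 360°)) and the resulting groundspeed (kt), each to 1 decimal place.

Leg 1: desired track 324.9°; wind correction -2.5° → command heading 322.4°, groundspeed 100.2 kt
Leg 2: desired track 285.4°; wind correction -3.1° → command heading 282.3°, groundspeed 96.7 kt
Leg 3: desired track 305.7°; wind correction -3.0° → command heading 302.7°, groundspeed 98.6 kt
Leg 4: desired track 46.5°; wind correction +1.5° → command heading 48.0°, groundspeed 101.6 kt
Leg 5: desired track 322.3°; wind correction -2.6° → command heading 319.7°, groundspeed 100.0 kt
Leg 6: desired track 77.3°; wind correction +2.7° → command heading 80.0°, groundspeed 99.5 kt

Leg 1: heading=322.4°, groundspeed=100.2 kt
Leg 2: heading=282.3°, groundspeed=96.7 kt
Leg 3: heading=302.7°, groundspeed=98.6 kt
Leg 4: heading=48.0°, groundspeed=101.6 kt
Leg 5: heading=319.7°, groundspeed=100.0 kt
Leg 6: heading=80.0°, groundspeed=99.5 kt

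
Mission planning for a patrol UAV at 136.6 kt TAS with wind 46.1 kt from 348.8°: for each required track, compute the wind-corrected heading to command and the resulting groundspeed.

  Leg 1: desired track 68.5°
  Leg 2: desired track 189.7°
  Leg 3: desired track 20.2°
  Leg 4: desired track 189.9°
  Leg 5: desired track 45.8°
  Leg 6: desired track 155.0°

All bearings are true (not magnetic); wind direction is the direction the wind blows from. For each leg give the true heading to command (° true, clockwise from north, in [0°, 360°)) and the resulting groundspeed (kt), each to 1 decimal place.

Leg 1: heading=49.1°, groundspeed=120.6 kt
Leg 2: heading=196.6°, groundspeed=178.7 kt
Leg 3: heading=10.1°, groundspeed=95.1 kt
Leg 4: heading=196.9°, groundspeed=178.6 kt
Leg 5: heading=29.4°, groundspeed=105.9 kt
Leg 6: heading=150.4°, groundspeed=180.9 kt

Leg 1: desired track 68.5°; wind correction -19.4° → command heading 49.1°, groundspeed 120.6 kt
Leg 2: desired track 189.7°; wind correction +6.9° → command heading 196.6°, groundspeed 178.7 kt
Leg 3: desired track 20.2°; wind correction -10.1° → command heading 10.1°, groundspeed 95.1 kt
Leg 4: desired track 189.9°; wind correction +7.0° → command heading 196.9°, groundspeed 178.6 kt
Leg 5: desired track 45.8°; wind correction -16.4° → command heading 29.4°, groundspeed 105.9 kt
Leg 6: desired track 155.0°; wind correction -4.6° → command heading 150.4°, groundspeed 180.9 kt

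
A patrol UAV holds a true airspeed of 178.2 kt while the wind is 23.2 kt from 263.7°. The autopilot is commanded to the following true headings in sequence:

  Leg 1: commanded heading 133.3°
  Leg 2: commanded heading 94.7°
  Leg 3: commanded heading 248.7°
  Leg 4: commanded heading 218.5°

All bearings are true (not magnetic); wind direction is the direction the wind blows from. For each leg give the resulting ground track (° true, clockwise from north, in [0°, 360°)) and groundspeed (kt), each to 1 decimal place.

Leg 1: track=128.1°, groundspeed=194.0 kt
Leg 2: track=93.4°, groundspeed=201.0 kt
Leg 3: track=246.5°, groundspeed=155.9 kt
Leg 4: track=212.7°, groundspeed=162.7 kt

Leg 1: heading 133.3°; drift -5.2° → track 128.1°, groundspeed 194.0 kt
Leg 2: heading 94.7°; drift -1.3° → track 93.4°, groundspeed 201.0 kt
Leg 3: heading 248.7°; drift -2.2° → track 246.5°, groundspeed 155.9 kt
Leg 4: heading 218.5°; drift -5.8° → track 212.7°, groundspeed 162.7 kt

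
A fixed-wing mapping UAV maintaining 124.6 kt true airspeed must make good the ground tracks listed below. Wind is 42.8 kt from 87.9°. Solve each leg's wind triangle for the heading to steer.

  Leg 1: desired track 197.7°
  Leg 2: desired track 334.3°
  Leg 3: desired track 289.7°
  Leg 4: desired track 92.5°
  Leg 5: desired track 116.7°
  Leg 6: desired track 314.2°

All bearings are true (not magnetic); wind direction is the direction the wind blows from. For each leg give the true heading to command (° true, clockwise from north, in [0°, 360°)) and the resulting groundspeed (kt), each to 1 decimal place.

Leg 1: desired track 197.7°; wind correction -18.9° → command heading 178.8°, groundspeed 132.4 kt
Leg 2: desired track 334.3°; wind correction +18.3° → command heading 352.6°, groundspeed 135.4 kt
Leg 3: desired track 289.7°; wind correction +7.3° → command heading 297.0°, groundspeed 163.3 kt
Leg 4: desired track 92.5°; wind correction -1.6° → command heading 90.9°, groundspeed 81.9 kt
Leg 5: desired track 116.7°; wind correction -9.5° → command heading 107.2°, groundspeed 85.4 kt
Leg 6: desired track 314.2°; wind correction +14.4° → command heading 328.6°, groundspeed 150.3 kt

Leg 1: heading=178.8°, groundspeed=132.4 kt
Leg 2: heading=352.6°, groundspeed=135.4 kt
Leg 3: heading=297.0°, groundspeed=163.3 kt
Leg 4: heading=90.9°, groundspeed=81.9 kt
Leg 5: heading=107.2°, groundspeed=85.4 kt
Leg 6: heading=328.6°, groundspeed=150.3 kt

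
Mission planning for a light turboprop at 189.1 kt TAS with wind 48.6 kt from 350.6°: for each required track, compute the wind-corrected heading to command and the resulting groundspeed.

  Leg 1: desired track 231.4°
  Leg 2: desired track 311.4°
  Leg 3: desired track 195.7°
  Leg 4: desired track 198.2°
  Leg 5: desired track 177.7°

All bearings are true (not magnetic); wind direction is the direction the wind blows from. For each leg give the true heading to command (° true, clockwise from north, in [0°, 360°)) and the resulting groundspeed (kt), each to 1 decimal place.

Leg 1: desired track 231.4°; wind correction +13.0° → command heading 244.4°, groundspeed 208.0 kt
Leg 2: desired track 311.4°; wind correction +9.3° → command heading 320.7°, groundspeed 148.9 kt
Leg 3: desired track 195.7°; wind correction +6.3° → command heading 202.0°, groundspeed 232.0 kt
Leg 4: desired track 198.2°; wind correction +6.8° → command heading 205.0°, groundspeed 230.8 kt
Leg 5: desired track 177.7°; wind correction +1.8° → command heading 179.5°, groundspeed 237.2 kt

Leg 1: heading=244.4°, groundspeed=208.0 kt
Leg 2: heading=320.7°, groundspeed=148.9 kt
Leg 3: heading=202.0°, groundspeed=232.0 kt
Leg 4: heading=205.0°, groundspeed=230.8 kt
Leg 5: heading=179.5°, groundspeed=237.2 kt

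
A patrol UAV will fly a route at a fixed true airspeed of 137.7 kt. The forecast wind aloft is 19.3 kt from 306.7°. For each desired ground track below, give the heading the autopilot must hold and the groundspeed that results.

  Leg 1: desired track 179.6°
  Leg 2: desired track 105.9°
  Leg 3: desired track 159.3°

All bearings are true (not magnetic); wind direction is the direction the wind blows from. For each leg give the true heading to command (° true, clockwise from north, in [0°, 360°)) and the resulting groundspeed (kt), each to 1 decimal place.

Leg 1: desired track 179.6°; wind correction +6.4° → command heading 186.0°, groundspeed 148.5 kt
Leg 2: desired track 105.9°; wind correction -2.9° → command heading 103.0°, groundspeed 155.6 kt
Leg 3: desired track 159.3°; wind correction +4.3° → command heading 163.6°, groundspeed 153.6 kt

Leg 1: heading=186.0°, groundspeed=148.5 kt
Leg 2: heading=103.0°, groundspeed=155.6 kt
Leg 3: heading=163.6°, groundspeed=153.6 kt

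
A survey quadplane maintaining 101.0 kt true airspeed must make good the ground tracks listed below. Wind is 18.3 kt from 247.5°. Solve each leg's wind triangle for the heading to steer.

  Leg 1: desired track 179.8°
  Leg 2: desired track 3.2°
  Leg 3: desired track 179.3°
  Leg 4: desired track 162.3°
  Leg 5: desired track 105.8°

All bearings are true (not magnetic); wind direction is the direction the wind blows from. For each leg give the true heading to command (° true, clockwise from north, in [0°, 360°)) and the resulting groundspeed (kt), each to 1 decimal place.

Leg 1: heading=189.5°, groundspeed=92.6 kt
Leg 2: heading=353.8°, groundspeed=107.6 kt
Leg 3: heading=189.0°, groundspeed=92.8 kt
Leg 4: heading=172.7°, groundspeed=97.8 kt
Leg 5: heading=112.2°, groundspeed=114.7 kt

Leg 1: desired track 179.8°; wind correction +9.7° → command heading 189.5°, groundspeed 92.6 kt
Leg 2: desired track 3.2°; wind correction -9.4° → command heading 353.8°, groundspeed 107.6 kt
Leg 3: desired track 179.3°; wind correction +9.7° → command heading 189.0°, groundspeed 92.8 kt
Leg 4: desired track 162.3°; wind correction +10.4° → command heading 172.7°, groundspeed 97.8 kt
Leg 5: desired track 105.8°; wind correction +6.4° → command heading 112.2°, groundspeed 114.7 kt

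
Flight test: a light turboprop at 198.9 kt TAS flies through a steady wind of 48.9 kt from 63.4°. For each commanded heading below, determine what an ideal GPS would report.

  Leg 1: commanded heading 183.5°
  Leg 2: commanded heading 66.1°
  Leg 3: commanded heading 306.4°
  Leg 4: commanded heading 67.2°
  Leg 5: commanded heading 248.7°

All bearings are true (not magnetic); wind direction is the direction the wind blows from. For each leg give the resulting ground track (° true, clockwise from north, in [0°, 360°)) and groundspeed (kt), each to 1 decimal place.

Leg 1: track=194.2°, groundspeed=227.4 kt
Leg 2: track=67.0°, groundspeed=150.1 kt
Leg 3: track=295.3°, groundspeed=225.4 kt
Leg 4: track=68.4°, groundspeed=150.1 kt
Leg 5: track=247.7°, groundspeed=247.6 kt

Leg 1: heading 183.5°; drift +10.7° → track 194.2°, groundspeed 227.4 kt
Leg 2: heading 66.1°; drift +0.9° → track 67.0°, groundspeed 150.1 kt
Leg 3: heading 306.4°; drift -11.1° → track 295.3°, groundspeed 225.4 kt
Leg 4: heading 67.2°; drift +1.2° → track 68.4°, groundspeed 150.1 kt
Leg 5: heading 248.7°; drift -1.0° → track 247.7°, groundspeed 247.6 kt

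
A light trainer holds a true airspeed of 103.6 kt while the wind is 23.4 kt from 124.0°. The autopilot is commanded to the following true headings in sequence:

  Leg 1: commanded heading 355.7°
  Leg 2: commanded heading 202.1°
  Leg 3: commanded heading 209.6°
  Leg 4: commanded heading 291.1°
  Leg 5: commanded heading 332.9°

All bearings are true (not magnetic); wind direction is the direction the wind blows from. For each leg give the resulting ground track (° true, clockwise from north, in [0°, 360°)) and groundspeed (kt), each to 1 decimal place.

Leg 1: heading 355.7°; drift -8.8° → track 346.9°, groundspeed 119.5 kt
Leg 2: heading 202.1°; drift +13.1° → track 215.2°, groundspeed 101.4 kt
Leg 3: heading 209.6°; drift +12.9° → track 222.5°, groundspeed 104.4 kt
Leg 4: heading 291.1°; drift +2.4° → track 293.5°, groundspeed 126.5 kt
Leg 5: heading 332.9°; drift -5.2° → track 327.7°, groundspeed 124.6 kt

Leg 1: track=346.9°, groundspeed=119.5 kt
Leg 2: track=215.2°, groundspeed=101.4 kt
Leg 3: track=222.5°, groundspeed=104.4 kt
Leg 4: track=293.5°, groundspeed=126.5 kt
Leg 5: track=327.7°, groundspeed=124.6 kt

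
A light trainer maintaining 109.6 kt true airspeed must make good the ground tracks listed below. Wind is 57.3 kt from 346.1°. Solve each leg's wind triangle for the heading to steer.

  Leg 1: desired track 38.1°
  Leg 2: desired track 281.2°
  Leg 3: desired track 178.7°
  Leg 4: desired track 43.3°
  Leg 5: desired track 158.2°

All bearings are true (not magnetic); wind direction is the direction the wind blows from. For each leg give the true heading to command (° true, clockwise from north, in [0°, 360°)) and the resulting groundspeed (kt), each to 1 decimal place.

Leg 1: desired track 38.1°; wind correction -24.3° → command heading 13.8°, groundspeed 64.6 kt
Leg 2: desired track 281.2°; wind correction +28.3° → command heading 309.5°, groundspeed 72.2 kt
Leg 3: desired track 178.7°; wind correction +6.5° → command heading 185.2°, groundspeed 164.8 kt
Leg 4: desired track 43.3°; wind correction -26.1° → command heading 17.2°, groundspeed 67.4 kt
Leg 5: desired track 158.2°; wind correction -4.1° → command heading 154.1°, groundspeed 166.1 kt

Leg 1: heading=13.8°, groundspeed=64.6 kt
Leg 2: heading=309.5°, groundspeed=72.2 kt
Leg 3: heading=185.2°, groundspeed=164.8 kt
Leg 4: heading=17.2°, groundspeed=67.4 kt
Leg 5: heading=154.1°, groundspeed=166.1 kt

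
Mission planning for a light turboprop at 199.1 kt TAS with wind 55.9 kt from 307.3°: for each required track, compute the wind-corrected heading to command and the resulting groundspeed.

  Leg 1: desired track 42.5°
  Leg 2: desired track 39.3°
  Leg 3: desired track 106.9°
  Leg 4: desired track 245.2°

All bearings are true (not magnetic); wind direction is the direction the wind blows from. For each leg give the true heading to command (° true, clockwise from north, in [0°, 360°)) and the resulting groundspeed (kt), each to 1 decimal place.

Leg 1: heading=26.3°, groundspeed=196.2 kt
Leg 2: heading=23.0°, groundspeed=193.1 kt
Leg 3: heading=101.3°, groundspeed=250.5 kt
Leg 4: heading=259.6°, groundspeed=166.7 kt

Leg 1: desired track 42.5°; wind correction -16.2° → command heading 26.3°, groundspeed 196.2 kt
Leg 2: desired track 39.3°; wind correction -16.3° → command heading 23.0°, groundspeed 193.1 kt
Leg 3: desired track 106.9°; wind correction -5.6° → command heading 101.3°, groundspeed 250.5 kt
Leg 4: desired track 245.2°; wind correction +14.4° → command heading 259.6°, groundspeed 166.7 kt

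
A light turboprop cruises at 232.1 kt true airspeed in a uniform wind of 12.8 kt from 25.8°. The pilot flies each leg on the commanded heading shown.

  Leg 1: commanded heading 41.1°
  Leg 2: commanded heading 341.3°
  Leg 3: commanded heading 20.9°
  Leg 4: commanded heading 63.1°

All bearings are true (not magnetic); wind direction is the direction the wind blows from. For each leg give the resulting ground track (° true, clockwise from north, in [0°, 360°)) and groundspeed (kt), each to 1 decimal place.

Leg 1: track=42.0°, groundspeed=219.8 kt
Leg 2: track=339.0°, groundspeed=223.2 kt
Leg 3: track=20.6°, groundspeed=219.3 kt
Leg 4: track=65.1°, groundspeed=222.1 kt

Leg 1: heading 41.1°; drift +0.9° → track 42.0°, groundspeed 219.8 kt
Leg 2: heading 341.3°; drift -2.3° → track 339.0°, groundspeed 223.2 kt
Leg 3: heading 20.9°; drift -0.3° → track 20.6°, groundspeed 219.3 kt
Leg 4: heading 63.1°; drift +2.0° → track 65.1°, groundspeed 222.1 kt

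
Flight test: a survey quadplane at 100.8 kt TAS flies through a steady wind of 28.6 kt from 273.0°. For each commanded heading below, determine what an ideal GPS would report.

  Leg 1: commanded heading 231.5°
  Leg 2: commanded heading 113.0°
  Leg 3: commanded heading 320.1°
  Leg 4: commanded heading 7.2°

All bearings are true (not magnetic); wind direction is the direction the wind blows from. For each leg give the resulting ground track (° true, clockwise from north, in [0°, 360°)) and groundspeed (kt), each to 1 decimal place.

Leg 1: track=218.1°, groundspeed=81.6 kt
Leg 2: track=108.6°, groundspeed=128.0 kt
Leg 3: track=334.5°, groundspeed=84.0 kt
Leg 4: track=22.7°, groundspeed=106.8 kt

Leg 1: heading 231.5°; drift -13.4° → track 218.1°, groundspeed 81.6 kt
Leg 2: heading 113.0°; drift -4.4° → track 108.6°, groundspeed 128.0 kt
Leg 3: heading 320.1°; drift +14.4° → track 334.5°, groundspeed 84.0 kt
Leg 4: heading 7.2°; drift +15.5° → track 22.7°, groundspeed 106.8 kt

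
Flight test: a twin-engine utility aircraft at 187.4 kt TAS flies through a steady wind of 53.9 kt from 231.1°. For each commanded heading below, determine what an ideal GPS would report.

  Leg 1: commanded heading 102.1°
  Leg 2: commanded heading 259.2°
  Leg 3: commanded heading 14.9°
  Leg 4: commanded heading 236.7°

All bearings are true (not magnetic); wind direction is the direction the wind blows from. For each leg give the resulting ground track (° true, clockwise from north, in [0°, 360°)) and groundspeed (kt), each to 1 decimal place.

Leg 1: heading 102.1°; drift -10.7° → track 91.4°, groundspeed 225.2 kt
Leg 2: heading 259.2°; drift +10.3° → track 269.5°, groundspeed 142.1 kt
Leg 3: heading 14.9°; drift +7.8° → track 22.7°, groundspeed 233.1 kt
Leg 4: heading 236.7°; drift +2.3° → track 239.0°, groundspeed 133.9 kt

Leg 1: track=91.4°, groundspeed=225.2 kt
Leg 2: track=269.5°, groundspeed=142.1 kt
Leg 3: track=22.7°, groundspeed=233.1 kt
Leg 4: track=239.0°, groundspeed=133.9 kt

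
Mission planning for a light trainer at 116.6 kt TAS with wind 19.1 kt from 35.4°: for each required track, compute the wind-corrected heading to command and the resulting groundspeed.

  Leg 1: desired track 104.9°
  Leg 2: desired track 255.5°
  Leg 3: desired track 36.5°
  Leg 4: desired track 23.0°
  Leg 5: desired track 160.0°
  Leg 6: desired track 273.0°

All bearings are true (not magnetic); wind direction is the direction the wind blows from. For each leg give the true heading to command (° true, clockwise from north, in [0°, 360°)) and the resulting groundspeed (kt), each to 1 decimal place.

Leg 1: heading=96.1°, groundspeed=108.5 kt
Leg 2: heading=261.6°, groundspeed=130.6 kt
Leg 3: heading=36.3°, groundspeed=97.5 kt
Leg 4: heading=25.0°, groundspeed=97.9 kt
Leg 5: heading=152.3°, groundspeed=126.4 kt
Leg 6: heading=280.9°, groundspeed=125.7 kt

Leg 1: desired track 104.9°; wind correction -8.8° → command heading 96.1°, groundspeed 108.5 kt
Leg 2: desired track 255.5°; wind correction +6.1° → command heading 261.6°, groundspeed 130.6 kt
Leg 3: desired track 36.5°; wind correction -0.2° → command heading 36.3°, groundspeed 97.5 kt
Leg 4: desired track 23.0°; wind correction +2.0° → command heading 25.0°, groundspeed 97.9 kt
Leg 5: desired track 160.0°; wind correction -7.7° → command heading 152.3°, groundspeed 126.4 kt
Leg 6: desired track 273.0°; wind correction +7.9° → command heading 280.9°, groundspeed 125.7 kt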